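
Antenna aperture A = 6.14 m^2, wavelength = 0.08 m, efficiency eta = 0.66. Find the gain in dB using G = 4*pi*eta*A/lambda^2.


G_linear = 4*pi*0.66*6.14/0.08^2 = 7956.87
G_dB = 10*log10(7956.87) = 39.0 dB

39.0 dB


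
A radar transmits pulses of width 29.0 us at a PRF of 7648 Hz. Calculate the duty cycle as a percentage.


DC = 29.0e-6 * 7648 * 100 = 22.18%

22.18%


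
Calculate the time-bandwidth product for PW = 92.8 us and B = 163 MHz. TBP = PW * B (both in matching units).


TBP = 92.8 * 163 = 15126.4

15126.4


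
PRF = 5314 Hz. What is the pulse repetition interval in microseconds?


PRI = 1/5314 = 0.0001881822 s = 188.2 us

188.2 us


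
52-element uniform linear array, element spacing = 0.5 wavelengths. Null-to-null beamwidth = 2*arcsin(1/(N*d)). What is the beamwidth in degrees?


1/(N*d) = 1/(52*0.5) = 0.038462
BW = 2*arcsin(0.038462) = 4.4 degrees

4.4 degrees


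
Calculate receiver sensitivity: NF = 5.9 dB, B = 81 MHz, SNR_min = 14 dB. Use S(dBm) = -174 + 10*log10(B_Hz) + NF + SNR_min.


10*log10(81000000.0) = 79.08
S = -174 + 79.08 + 5.9 + 14 = -75.0 dBm

-75.0 dBm


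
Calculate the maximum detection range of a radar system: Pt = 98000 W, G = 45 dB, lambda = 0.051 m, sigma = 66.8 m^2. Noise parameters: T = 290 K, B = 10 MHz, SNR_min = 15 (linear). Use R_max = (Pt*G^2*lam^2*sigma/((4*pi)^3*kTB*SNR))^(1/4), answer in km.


G_lin = 10^(45/10) = 31622.776602
R^4 = 98000 * 31622.776602^2 * 0.051^2 * 66.8 / ((4*pi)^3 * 1.38e-23 * 290 * 10000000.0 * 15)
R^4 = 1.42937e22 m^4
R_max = (1.42937e22)^(1/4) = 345769.1 m = 345.8 km

345.8 km


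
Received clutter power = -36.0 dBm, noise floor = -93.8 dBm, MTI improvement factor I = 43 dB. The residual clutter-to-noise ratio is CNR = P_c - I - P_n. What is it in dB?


CNR = -36.0 - 43 - (-93.8) = 14.8 dB

14.8 dB


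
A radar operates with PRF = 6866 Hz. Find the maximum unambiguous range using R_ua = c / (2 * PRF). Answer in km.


R_ua = 3e8 / (2 * 6866) = 21846.8 m = 21.8 km

21.8 km


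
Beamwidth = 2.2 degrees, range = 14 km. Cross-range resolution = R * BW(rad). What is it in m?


BW_rad = 0.038397244
CR = 14000 * 0.038397244 = 537.6 m

537.6 m


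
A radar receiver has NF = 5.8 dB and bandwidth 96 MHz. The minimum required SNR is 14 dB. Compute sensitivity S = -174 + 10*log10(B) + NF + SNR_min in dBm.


10*log10(96000000.0) = 79.82
S = -174 + 79.82 + 5.8 + 14 = -74.4 dBm

-74.4 dBm


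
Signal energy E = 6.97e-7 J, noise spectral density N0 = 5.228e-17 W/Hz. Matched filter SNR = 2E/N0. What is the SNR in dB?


SNR_lin = 2 * 6.97e-7 / 5.228e-17 = 2.666e10
SNR_dB = 10*log10(2.666e10) = 104.3 dB

104.3 dB


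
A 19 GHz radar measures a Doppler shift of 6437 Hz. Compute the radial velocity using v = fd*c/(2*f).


v = 6437 * 3e8 / (2 * 19000000000.0) = 50.8 m/s

50.8 m/s


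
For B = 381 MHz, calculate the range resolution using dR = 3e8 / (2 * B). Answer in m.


dR = 3e8 / (2 * 381000000.0) = 0.39 m

0.39 m


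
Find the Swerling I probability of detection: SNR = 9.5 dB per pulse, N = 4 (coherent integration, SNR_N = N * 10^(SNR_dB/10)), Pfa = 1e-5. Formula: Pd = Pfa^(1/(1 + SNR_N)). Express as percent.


SNR_lin = 10^(9.5/10) = 8.91251
SNR_N = 4 * 8.91251 = 35.65004
1/(1 + SNR_N) = 1/36.65004 = 0.0272851
Pd = (1e-5)^0.0272851 = 0.73042
Pd = 73.0%

73.0%


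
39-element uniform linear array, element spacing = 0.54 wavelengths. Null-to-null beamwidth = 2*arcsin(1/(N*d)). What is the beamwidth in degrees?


1/(N*d) = 1/(39*0.54) = 0.047483
BW = 2*arcsin(0.047483) = 5.4 degrees

5.4 degrees


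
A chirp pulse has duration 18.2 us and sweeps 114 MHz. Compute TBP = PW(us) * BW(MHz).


TBP = 18.2 * 114 = 2074.8

2074.8


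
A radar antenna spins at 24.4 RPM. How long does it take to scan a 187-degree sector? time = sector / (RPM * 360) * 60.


t = 187 / (24.4 * 360) * 60 = 1.28 s

1.28 s


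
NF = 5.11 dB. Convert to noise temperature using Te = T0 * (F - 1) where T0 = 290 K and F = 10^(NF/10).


NF_lin = 10^(5.11/10) = 3.243396
Te = 290 * (3.243396 - 1) = 650.6 K

650.6 K


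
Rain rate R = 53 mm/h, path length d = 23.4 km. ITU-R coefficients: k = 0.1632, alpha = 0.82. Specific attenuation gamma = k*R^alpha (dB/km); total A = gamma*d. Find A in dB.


gamma = 0.1632 * 53^0.82 = 4.232787 dB/km
A = 4.232787 * 23.4 = 99.05 dB

99.05 dB


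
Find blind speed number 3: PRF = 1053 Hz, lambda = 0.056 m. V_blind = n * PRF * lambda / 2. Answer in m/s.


V_blind = 3 * 1053 * 0.056 / 2 = 88.5 m/s

88.5 m/s


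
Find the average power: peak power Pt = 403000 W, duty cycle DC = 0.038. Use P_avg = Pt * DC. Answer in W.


P_avg = 403000 * 0.038 = 15314.0 W

15314.0 W


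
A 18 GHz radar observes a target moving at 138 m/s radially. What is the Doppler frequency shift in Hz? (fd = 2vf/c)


fd = 2 * 138 * 18000000000.0 / 3e8 = 16560.0 Hz

16560.0 Hz


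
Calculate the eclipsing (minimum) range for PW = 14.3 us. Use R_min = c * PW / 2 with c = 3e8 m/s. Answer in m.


R_min = 3e8 * 14.3e-6 / 2 = 2145.0 m

2145.0 m


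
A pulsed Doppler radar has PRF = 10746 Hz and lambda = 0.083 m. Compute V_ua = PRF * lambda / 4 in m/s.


V_ua = 10746 * 0.083 / 4 = 223.0 m/s

223.0 m/s


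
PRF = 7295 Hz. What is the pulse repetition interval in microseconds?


PRI = 1/7295 = 0.0001370802 s = 137.1 us

137.1 us


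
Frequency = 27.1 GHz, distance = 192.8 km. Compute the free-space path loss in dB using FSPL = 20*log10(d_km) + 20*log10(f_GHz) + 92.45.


20*log10(192.8) = 45.7
20*log10(27.1) = 28.66
FSPL = 166.8 dB

166.8 dB


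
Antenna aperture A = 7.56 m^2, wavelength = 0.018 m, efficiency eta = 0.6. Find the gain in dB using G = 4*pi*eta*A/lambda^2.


G_linear = 4*pi*0.6*7.56/0.018^2 = 175929.19
G_dB = 10*log10(175929.19) = 52.5 dB

52.5 dB


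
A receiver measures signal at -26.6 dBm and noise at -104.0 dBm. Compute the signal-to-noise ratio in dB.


SNR = -26.6 - (-104.0) = 77.4 dB

77.4 dB


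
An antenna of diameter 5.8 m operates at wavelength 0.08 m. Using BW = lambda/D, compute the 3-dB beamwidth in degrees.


BW_rad = 0.08 / 5.8 = 0.013793
BW_deg = 0.79 degrees

0.79 degrees


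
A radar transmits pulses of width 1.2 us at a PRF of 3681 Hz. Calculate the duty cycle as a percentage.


DC = 1.2e-6 * 3681 * 100 = 0.44%

0.44%


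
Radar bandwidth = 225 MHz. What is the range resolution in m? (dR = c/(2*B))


dR = 3e8 / (2 * 225000000.0) = 0.67 m

0.67 m


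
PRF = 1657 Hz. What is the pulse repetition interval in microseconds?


PRI = 1/1657 = 0.0006035003 s = 603.5 us

603.5 us


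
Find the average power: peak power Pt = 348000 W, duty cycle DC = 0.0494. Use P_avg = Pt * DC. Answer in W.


P_avg = 348000 * 0.0494 = 17191.2 W

17191.2 W


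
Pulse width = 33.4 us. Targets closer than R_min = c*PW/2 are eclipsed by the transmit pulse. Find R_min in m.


R_min = 3e8 * 33.4e-6 / 2 = 5010.0 m

5010.0 m


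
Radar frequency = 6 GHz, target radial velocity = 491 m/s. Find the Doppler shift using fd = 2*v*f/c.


fd = 2 * 491 * 6000000000.0 / 3e8 = 19640.0 Hz

19640.0 Hz


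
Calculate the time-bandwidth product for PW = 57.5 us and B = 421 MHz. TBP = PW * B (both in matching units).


TBP = 57.5 * 421 = 24207.5

24207.5


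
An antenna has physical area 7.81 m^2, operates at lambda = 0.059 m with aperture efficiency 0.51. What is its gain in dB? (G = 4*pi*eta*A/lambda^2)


G_linear = 4*pi*0.51*7.81/0.059^2 = 14378.95
G_dB = 10*log10(14378.95) = 41.6 dB

41.6 dB


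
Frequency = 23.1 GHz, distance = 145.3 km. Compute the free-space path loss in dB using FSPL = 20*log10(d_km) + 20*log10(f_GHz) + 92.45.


20*log10(145.3) = 43.25
20*log10(23.1) = 27.27
FSPL = 163.0 dB

163.0 dB


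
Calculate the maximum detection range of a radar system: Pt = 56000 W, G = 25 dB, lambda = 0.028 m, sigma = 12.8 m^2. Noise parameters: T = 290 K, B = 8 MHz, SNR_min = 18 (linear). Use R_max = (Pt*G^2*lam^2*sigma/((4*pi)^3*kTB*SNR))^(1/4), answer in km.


G_lin = 10^(25/10) = 316.227766
R^4 = 56000 * 316.227766^2 * 0.028^2 * 12.8 / ((4*pi)^3 * 1.38e-23 * 290 * 8000000.0 * 18)
R^4 = 4.91411e16 m^4
R_max = (4.91411e16)^(1/4) = 14888.9 m = 14.9 km

14.9 km


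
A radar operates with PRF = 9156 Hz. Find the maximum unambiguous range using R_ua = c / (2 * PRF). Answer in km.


R_ua = 3e8 / (2 * 9156) = 16382.7 m = 16.4 km

16.4 km


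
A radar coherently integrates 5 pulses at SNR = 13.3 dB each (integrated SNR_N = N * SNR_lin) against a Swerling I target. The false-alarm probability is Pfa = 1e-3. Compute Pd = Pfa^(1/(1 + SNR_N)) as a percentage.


SNR_lin = 10^(13.3/10) = 21.37962
SNR_N = 5 * 21.37962 = 106.8981
1/(1 + SNR_N) = 1/107.8981 = 0.009268
Pd = (1e-3)^0.009268 = 0.93799
Pd = 93.8%

93.8%


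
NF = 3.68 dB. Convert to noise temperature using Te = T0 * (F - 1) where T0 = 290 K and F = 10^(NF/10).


NF_lin = 10^(3.68/10) = 2.333458
Te = 290 * (2.333458 - 1) = 386.7 K

386.7 K


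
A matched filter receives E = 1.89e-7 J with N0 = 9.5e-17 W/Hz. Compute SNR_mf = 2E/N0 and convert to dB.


SNR_lin = 2 * 1.89e-7 / 9.5e-17 = 3.979e9
SNR_dB = 10*log10(3.979e9) = 96.0 dB

96.0 dB


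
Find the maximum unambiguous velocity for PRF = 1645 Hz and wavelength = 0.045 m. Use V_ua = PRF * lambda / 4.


V_ua = 1645 * 0.045 / 4 = 18.5 m/s

18.5 m/s


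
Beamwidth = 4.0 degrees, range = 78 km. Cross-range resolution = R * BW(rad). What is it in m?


BW_rad = 0.06981317
CR = 78000 * 0.06981317 = 5445.4 m

5445.4 m


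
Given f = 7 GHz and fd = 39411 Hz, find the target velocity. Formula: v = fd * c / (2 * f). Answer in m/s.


v = 39411 * 3e8 / (2 * 7000000000.0) = 844.5 m/s

844.5 m/s


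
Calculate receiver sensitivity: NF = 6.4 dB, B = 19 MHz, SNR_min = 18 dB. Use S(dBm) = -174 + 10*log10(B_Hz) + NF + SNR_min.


10*log10(19000000.0) = 72.79
S = -174 + 72.79 + 6.4 + 18 = -76.8 dBm

-76.8 dBm


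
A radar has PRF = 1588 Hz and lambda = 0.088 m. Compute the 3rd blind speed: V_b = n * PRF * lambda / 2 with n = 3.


V_blind = 3 * 1588 * 0.088 / 2 = 209.6 m/s

209.6 m/s


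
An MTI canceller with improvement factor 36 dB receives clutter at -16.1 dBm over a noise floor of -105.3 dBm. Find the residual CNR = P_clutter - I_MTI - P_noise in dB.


CNR = -16.1 - 36 - (-105.3) = 53.2 dB

53.2 dB


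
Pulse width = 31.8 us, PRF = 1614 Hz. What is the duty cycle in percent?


DC = 31.8e-6 * 1614 * 100 = 5.13%

5.13%


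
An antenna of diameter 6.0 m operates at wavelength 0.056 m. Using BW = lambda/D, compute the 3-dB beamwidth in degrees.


BW_rad = 0.056 / 6.0 = 0.009333
BW_deg = 0.53 degrees

0.53 degrees


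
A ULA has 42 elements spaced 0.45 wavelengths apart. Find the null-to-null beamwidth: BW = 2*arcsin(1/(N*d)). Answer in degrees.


1/(N*d) = 1/(42*0.45) = 0.05291
BW = 2*arcsin(0.05291) = 6.1 degrees

6.1 degrees


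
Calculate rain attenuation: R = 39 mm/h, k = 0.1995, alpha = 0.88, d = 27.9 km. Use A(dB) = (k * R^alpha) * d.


gamma = 0.1995 * 39^0.88 = 5.012793 dB/km
A = 5.012793 * 27.9 = 139.86 dB

139.86 dB


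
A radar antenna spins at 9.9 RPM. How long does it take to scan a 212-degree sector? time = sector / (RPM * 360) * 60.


t = 212 / (9.9 * 360) * 60 = 3.57 s

3.57 s


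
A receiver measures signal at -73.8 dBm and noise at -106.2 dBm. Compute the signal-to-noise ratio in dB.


SNR = -73.8 - (-106.2) = 32.4 dB

32.4 dB


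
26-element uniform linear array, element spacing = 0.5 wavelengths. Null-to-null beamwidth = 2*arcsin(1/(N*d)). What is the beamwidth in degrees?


1/(N*d) = 1/(26*0.5) = 0.076923
BW = 2*arcsin(0.076923) = 8.8 degrees

8.8 degrees


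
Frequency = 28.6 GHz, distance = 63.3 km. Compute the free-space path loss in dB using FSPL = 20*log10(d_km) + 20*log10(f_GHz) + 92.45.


20*log10(63.3) = 36.03
20*log10(28.6) = 29.13
FSPL = 157.6 dB

157.6 dB


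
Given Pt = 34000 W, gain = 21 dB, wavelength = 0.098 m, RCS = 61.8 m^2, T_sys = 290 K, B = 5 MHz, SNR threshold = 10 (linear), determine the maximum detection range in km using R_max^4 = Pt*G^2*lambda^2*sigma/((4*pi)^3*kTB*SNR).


G_lin = 10^(21/10) = 125.892541
R^4 = 34000 * 125.892541^2 * 0.098^2 * 61.8 / ((4*pi)^3 * 1.38e-23 * 290 * 5000000.0 * 10)
R^4 = 8.05458e17 m^4
R_max = (8.05458e17)^(1/4) = 29957.9 m = 30.0 km

30.0 km


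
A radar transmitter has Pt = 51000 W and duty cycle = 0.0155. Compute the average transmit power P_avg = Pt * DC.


P_avg = 51000 * 0.0155 = 790.5 W

790.5 W


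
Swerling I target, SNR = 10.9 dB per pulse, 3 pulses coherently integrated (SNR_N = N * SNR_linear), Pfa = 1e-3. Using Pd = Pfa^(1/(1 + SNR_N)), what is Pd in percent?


SNR_lin = 10^(10.9/10) = 12.30269
SNR_N = 3 * 12.30269 = 36.90807
1/(1 + SNR_N) = 1/37.90807 = 0.0263796
Pd = (1e-3)^0.0263796 = 0.83341
Pd = 83.3%

83.3%


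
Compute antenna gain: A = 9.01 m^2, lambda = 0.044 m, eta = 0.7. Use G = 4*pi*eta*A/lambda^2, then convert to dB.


G_linear = 4*pi*0.7*9.01/0.044^2 = 40938.07
G_dB = 10*log10(40938.07) = 46.1 dB

46.1 dB


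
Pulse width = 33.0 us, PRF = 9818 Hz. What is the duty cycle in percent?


DC = 33.0e-6 * 9818 * 100 = 32.4%

32.4%


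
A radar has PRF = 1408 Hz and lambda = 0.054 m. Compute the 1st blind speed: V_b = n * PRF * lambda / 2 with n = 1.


V_blind = 1 * 1408 * 0.054 / 2 = 38.0 m/s

38.0 m/s


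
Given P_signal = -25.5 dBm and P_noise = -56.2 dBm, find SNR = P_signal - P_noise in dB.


SNR = -25.5 - (-56.2) = 30.7 dB

30.7 dB


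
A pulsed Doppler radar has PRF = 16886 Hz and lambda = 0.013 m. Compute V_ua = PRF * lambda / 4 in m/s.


V_ua = 16886 * 0.013 / 4 = 54.9 m/s

54.9 m/s


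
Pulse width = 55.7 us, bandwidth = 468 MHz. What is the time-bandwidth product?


TBP = 55.7 * 468 = 26067.6

26067.6


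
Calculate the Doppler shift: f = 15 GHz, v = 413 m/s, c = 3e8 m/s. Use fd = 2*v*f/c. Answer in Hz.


fd = 2 * 413 * 15000000000.0 / 3e8 = 41300.0 Hz

41300.0 Hz


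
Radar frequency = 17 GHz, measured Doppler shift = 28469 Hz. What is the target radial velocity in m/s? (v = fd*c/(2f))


v = 28469 * 3e8 / (2 * 17000000000.0) = 251.2 m/s

251.2 m/s


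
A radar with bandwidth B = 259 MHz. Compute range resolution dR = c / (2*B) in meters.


dR = 3e8 / (2 * 259000000.0) = 0.58 m

0.58 m


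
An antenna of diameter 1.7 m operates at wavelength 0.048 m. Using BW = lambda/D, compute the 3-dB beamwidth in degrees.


BW_rad = 0.048 / 1.7 = 0.028235
BW_deg = 1.62 degrees

1.62 degrees


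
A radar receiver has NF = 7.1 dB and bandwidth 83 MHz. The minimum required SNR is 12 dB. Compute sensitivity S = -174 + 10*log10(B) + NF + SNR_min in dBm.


10*log10(83000000.0) = 79.19
S = -174 + 79.19 + 7.1 + 12 = -75.7 dBm

-75.7 dBm


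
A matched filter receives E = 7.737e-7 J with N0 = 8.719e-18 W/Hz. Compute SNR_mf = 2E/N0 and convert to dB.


SNR_lin = 2 * 7.737e-7 / 8.719e-18 = 1.775e11
SNR_dB = 10*log10(1.775e11) = 112.5 dB

112.5 dB


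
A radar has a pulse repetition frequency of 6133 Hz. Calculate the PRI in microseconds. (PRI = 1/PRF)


PRI = 1/6133 = 0.0001630523 s = 163.1 us

163.1 us


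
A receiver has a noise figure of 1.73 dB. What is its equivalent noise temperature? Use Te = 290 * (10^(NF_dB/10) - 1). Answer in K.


NF_lin = 10^(1.73/10) = 1.489361
Te = 290 * (1.489361 - 1) = 141.9 K

141.9 K


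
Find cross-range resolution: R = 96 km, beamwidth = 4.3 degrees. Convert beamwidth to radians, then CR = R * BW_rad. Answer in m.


BW_rad = 0.075049158
CR = 96000 * 0.075049158 = 7204.7 m

7204.7 m


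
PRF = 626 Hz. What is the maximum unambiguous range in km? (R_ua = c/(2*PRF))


R_ua = 3e8 / (2 * 626) = 239616.6 m = 239.6 km

239.6 km


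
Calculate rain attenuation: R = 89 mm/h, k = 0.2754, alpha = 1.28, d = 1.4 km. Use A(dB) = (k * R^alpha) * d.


gamma = 0.2754 * 89^1.28 = 86.135691 dB/km
A = 86.135691 * 1.4 = 120.59 dB

120.59 dB


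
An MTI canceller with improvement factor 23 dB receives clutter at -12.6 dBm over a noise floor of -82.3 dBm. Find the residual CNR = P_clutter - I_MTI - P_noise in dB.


CNR = -12.6 - 23 - (-82.3) = 46.7 dB

46.7 dB


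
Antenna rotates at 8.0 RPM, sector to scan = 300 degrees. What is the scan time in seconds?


t = 300 / (8.0 * 360) * 60 = 6.25 s

6.25 s


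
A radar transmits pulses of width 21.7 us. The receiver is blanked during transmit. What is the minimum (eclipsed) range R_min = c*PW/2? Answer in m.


R_min = 3e8 * 21.7e-6 / 2 = 3255.0 m

3255.0 m


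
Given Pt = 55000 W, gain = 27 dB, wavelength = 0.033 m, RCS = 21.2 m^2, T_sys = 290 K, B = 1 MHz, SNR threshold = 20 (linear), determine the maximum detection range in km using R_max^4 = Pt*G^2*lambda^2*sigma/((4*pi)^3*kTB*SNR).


G_lin = 10^(27/10) = 501.187234
R^4 = 55000 * 501.187234^2 * 0.033^2 * 21.2 / ((4*pi)^3 * 1.38e-23 * 290 * 1000000.0 * 20)
R^4 = 2.00812e18 m^4
R_max = (2.00812e18)^(1/4) = 37644.1 m = 37.6 km

37.6 km


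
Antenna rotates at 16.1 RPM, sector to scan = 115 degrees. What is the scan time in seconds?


t = 115 / (16.1 * 360) * 60 = 1.19 s

1.19 s


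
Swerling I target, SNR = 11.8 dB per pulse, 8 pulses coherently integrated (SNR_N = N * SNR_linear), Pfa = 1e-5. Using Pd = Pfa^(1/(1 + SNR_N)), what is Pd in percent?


SNR_lin = 10^(11.8/10) = 15.13561
SNR_N = 8 * 15.13561 = 121.08488
1/(1 + SNR_N) = 1/122.08488 = 0.008191
Pd = (1e-5)^0.008191 = 0.91001
Pd = 91.0%

91.0%


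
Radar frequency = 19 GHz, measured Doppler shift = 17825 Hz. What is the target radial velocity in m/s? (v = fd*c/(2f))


v = 17825 * 3e8 / (2 * 19000000000.0) = 140.7 m/s

140.7 m/s


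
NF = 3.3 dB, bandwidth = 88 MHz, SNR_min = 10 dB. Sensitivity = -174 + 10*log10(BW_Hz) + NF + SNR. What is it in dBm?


10*log10(88000000.0) = 79.44
S = -174 + 79.44 + 3.3 + 10 = -81.3 dBm

-81.3 dBm


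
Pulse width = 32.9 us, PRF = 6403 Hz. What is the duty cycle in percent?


DC = 32.9e-6 * 6403 * 100 = 21.07%

21.07%


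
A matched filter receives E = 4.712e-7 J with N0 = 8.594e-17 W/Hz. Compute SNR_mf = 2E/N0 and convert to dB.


SNR_lin = 2 * 4.712e-7 / 8.594e-17 = 1.097e10
SNR_dB = 10*log10(1.097e10) = 100.4 dB

100.4 dB


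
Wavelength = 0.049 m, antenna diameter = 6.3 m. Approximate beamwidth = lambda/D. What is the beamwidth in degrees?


BW_rad = 0.049 / 6.3 = 0.007778
BW_deg = 0.45 degrees

0.45 degrees


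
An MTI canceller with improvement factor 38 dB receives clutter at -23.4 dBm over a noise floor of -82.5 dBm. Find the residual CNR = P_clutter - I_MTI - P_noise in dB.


CNR = -23.4 - 38 - (-82.5) = 21.1 dB

21.1 dB


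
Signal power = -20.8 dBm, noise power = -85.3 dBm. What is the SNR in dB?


SNR = -20.8 - (-85.3) = 64.5 dB

64.5 dB


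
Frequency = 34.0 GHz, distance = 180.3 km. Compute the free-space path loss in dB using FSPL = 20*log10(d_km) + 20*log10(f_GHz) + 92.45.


20*log10(180.3) = 45.12
20*log10(34.0) = 30.63
FSPL = 168.2 dB

168.2 dB


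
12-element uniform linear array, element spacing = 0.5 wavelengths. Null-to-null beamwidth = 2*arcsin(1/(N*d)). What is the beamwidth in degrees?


1/(N*d) = 1/(12*0.5) = 0.166667
BW = 2*arcsin(0.166667) = 19.2 degrees

19.2 degrees


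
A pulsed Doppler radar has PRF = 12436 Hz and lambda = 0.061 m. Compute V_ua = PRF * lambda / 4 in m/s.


V_ua = 12436 * 0.061 / 4 = 189.6 m/s

189.6 m/s


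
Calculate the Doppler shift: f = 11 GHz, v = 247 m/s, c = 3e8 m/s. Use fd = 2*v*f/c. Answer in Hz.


fd = 2 * 247 * 11000000000.0 / 3e8 = 18113.3 Hz

18113.3 Hz


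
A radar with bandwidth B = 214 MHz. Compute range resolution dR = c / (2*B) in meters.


dR = 3e8 / (2 * 214000000.0) = 0.7 m

0.7 m


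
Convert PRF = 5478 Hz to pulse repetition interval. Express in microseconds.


PRI = 1/5478 = 0.0001825484 s = 182.5 us

182.5 us


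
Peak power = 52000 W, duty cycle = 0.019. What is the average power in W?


P_avg = 52000 * 0.019 = 988.0 W

988.0 W


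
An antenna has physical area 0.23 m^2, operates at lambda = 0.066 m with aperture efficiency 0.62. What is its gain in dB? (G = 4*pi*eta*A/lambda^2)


G_linear = 4*pi*0.62*0.23/0.066^2 = 411.38
G_dB = 10*log10(411.38) = 26.1 dB

26.1 dB


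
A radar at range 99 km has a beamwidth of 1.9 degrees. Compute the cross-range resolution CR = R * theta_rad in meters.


BW_rad = 0.033161256
CR = 99000 * 0.033161256 = 3283.0 m

3283.0 m


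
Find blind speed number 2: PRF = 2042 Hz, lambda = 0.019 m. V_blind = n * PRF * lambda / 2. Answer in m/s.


V_blind = 2 * 2042 * 0.019 / 2 = 38.8 m/s

38.8 m/s


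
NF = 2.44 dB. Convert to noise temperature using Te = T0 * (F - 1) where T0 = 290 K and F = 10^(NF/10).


NF_lin = 10^(2.44/10) = 1.753881
Te = 290 * (1.753881 - 1) = 218.6 K

218.6 K


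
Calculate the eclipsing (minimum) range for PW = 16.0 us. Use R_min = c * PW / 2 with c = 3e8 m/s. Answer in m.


R_min = 3e8 * 16.0e-6 / 2 = 2400.0 m

2400.0 m


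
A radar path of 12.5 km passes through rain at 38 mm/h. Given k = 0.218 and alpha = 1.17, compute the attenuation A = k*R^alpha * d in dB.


gamma = 0.218 * 38^1.17 = 15.374581 dB/km
A = 15.374581 * 12.5 = 192.18 dB

192.18 dB


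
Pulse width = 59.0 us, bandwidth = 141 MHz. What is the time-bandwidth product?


TBP = 59.0 * 141 = 8319.0

8319.0


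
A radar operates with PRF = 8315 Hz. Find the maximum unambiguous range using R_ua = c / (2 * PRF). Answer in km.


R_ua = 3e8 / (2 * 8315) = 18039.7 m = 18.0 km

18.0 km


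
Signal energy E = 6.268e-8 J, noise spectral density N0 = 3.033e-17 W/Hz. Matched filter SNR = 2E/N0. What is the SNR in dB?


SNR_lin = 2 * 6.268e-8 / 3.033e-17 = 4.133e9
SNR_dB = 10*log10(4.133e9) = 96.2 dB

96.2 dB


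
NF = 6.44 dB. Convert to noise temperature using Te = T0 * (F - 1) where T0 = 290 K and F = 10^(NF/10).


NF_lin = 10^(6.44/10) = 4.405549
Te = 290 * (4.405549 - 1) = 987.6 K

987.6 K


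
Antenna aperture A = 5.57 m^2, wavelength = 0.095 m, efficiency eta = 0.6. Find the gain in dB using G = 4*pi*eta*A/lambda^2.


G_linear = 4*pi*0.6*5.57/0.095^2 = 4653.39
G_dB = 10*log10(4653.39) = 36.7 dB

36.7 dB


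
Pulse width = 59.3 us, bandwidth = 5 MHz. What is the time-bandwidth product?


TBP = 59.3 * 5 = 296.5

296.5


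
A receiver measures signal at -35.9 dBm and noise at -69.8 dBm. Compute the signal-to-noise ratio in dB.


SNR = -35.9 - (-69.8) = 33.9 dB

33.9 dB


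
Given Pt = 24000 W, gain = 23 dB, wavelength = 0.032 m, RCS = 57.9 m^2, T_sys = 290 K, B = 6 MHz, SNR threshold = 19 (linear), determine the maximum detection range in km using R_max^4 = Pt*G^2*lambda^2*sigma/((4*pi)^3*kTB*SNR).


G_lin = 10^(23/10) = 199.526231
R^4 = 24000 * 199.526231^2 * 0.032^2 * 57.9 / ((4*pi)^3 * 1.38e-23 * 290 * 6000000.0 * 19)
R^4 = 6.25717e16 m^4
R_max = (6.25717e16)^(1/4) = 15815.9 m = 15.8 km

15.8 km


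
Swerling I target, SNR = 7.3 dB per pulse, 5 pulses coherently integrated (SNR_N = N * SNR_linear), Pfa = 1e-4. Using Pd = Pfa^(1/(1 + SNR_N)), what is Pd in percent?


SNR_lin = 10^(7.3/10) = 5.37032
SNR_N = 5 * 5.37032 = 26.8516
1/(1 + SNR_N) = 1/27.8516 = 0.0359046
Pd = (1e-4)^0.0359046 = 0.71843
Pd = 71.8%

71.8%


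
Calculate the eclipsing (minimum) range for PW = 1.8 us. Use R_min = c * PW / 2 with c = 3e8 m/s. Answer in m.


R_min = 3e8 * 1.8e-6 / 2 = 270.0 m

270.0 m


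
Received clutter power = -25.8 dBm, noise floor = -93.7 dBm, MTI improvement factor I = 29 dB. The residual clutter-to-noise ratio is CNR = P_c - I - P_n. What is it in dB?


CNR = -25.8 - 29 - (-93.7) = 38.9 dB

38.9 dB


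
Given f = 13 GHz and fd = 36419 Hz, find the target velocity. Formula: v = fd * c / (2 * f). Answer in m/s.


v = 36419 * 3e8 / (2 * 13000000000.0) = 420.2 m/s

420.2 m/s


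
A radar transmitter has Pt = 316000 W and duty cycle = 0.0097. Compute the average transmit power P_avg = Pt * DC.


P_avg = 316000 * 0.0097 = 3065.2 W

3065.2 W


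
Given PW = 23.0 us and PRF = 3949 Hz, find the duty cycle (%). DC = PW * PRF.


DC = 23.0e-6 * 3949 * 100 = 9.08%

9.08%


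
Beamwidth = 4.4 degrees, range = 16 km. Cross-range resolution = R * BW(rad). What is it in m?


BW_rad = 0.076794487
CR = 16000 * 0.076794487 = 1228.7 m

1228.7 m


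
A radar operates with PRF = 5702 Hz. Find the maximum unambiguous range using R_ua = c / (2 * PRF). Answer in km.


R_ua = 3e8 / (2 * 5702) = 26306.6 m = 26.3 km

26.3 km


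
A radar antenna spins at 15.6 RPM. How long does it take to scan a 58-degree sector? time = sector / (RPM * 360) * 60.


t = 58 / (15.6 * 360) * 60 = 0.62 s

0.62 s


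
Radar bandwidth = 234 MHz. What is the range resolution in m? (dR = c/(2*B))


dR = 3e8 / (2 * 234000000.0) = 0.64 m

0.64 m


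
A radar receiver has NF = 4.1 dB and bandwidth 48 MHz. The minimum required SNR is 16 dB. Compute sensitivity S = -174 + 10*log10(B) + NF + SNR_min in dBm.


10*log10(48000000.0) = 76.81
S = -174 + 76.81 + 4.1 + 16 = -77.1 dBm

-77.1 dBm


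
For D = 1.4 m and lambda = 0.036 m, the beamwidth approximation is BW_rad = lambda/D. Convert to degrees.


BW_rad = 0.036 / 1.4 = 0.025714
BW_deg = 1.47 degrees

1.47 degrees


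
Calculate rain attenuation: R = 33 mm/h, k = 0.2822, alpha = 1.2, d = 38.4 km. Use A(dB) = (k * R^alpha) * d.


gamma = 0.2822 * 33^1.2 = 18.740179 dB/km
A = 18.740179 * 38.4 = 719.62 dB

719.62 dB


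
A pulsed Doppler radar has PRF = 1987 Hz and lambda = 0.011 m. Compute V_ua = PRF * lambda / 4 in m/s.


V_ua = 1987 * 0.011 / 4 = 5.5 m/s

5.5 m/s


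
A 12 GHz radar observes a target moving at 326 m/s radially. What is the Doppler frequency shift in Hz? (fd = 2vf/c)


fd = 2 * 326 * 12000000000.0 / 3e8 = 26080.0 Hz

26080.0 Hz


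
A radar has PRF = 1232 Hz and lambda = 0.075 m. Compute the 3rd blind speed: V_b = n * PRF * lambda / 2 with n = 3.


V_blind = 3 * 1232 * 0.075 / 2 = 138.6 m/s

138.6 m/s


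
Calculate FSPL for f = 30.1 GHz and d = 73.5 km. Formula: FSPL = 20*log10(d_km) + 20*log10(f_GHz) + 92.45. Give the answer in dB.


20*log10(73.5) = 37.33
20*log10(30.1) = 29.57
FSPL = 159.3 dB

159.3 dB


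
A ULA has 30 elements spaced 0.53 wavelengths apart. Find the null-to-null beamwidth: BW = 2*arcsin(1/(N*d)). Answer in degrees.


1/(N*d) = 1/(30*0.53) = 0.062893
BW = 2*arcsin(0.062893) = 7.2 degrees

7.2 degrees


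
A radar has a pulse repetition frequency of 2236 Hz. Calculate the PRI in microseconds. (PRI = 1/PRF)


PRI = 1/2236 = 0.0004472272 s = 447.2 us

447.2 us


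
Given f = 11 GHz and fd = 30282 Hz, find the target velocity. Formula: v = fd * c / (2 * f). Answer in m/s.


v = 30282 * 3e8 / (2 * 11000000000.0) = 412.9 m/s

412.9 m/s


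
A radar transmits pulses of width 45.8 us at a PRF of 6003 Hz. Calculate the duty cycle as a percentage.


DC = 45.8e-6 * 6003 * 100 = 27.49%

27.49%


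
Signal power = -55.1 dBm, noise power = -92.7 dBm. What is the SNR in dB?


SNR = -55.1 - (-92.7) = 37.6 dB

37.6 dB


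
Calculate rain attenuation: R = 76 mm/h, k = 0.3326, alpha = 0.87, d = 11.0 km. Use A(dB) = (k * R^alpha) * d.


gamma = 0.3326 * 76^0.87 = 14.39561 dB/km
A = 14.39561 * 11.0 = 158.35 dB

158.35 dB


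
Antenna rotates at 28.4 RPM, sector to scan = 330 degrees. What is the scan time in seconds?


t = 330 / (28.4 * 360) * 60 = 1.94 s

1.94 s


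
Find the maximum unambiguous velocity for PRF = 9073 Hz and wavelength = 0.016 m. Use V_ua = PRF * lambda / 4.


V_ua = 9073 * 0.016 / 4 = 36.3 m/s

36.3 m/s


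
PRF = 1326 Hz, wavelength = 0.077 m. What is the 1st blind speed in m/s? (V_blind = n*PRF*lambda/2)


V_blind = 1 * 1326 * 0.077 / 2 = 51.1 m/s

51.1 m/s


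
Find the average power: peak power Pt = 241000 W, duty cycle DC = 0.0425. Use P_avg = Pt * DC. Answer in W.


P_avg = 241000 * 0.0425 = 10242.5 W

10242.5 W


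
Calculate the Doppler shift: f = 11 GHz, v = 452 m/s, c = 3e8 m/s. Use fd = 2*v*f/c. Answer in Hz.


fd = 2 * 452 * 11000000000.0 / 3e8 = 33146.7 Hz

33146.7 Hz


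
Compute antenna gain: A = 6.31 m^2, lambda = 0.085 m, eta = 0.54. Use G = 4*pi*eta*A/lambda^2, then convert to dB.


G_linear = 4*pi*0.54*6.31/0.085^2 = 5926.46
G_dB = 10*log10(5926.46) = 37.7 dB

37.7 dB


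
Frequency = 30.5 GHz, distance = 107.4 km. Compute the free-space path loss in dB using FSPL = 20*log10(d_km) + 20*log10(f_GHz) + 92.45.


20*log10(107.4) = 40.62
20*log10(30.5) = 29.69
FSPL = 162.8 dB

162.8 dB


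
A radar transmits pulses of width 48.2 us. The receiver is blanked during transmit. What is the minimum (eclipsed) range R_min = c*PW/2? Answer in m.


R_min = 3e8 * 48.2e-6 / 2 = 7230.0 m

7230.0 m


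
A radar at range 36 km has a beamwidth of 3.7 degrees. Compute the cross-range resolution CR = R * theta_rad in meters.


BW_rad = 0.064577182
CR = 36000 * 0.064577182 = 2324.8 m

2324.8 m


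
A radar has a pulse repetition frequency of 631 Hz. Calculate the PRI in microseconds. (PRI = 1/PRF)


PRI = 1/631 = 0.0015847861 s = 1584.8 us

1584.8 us


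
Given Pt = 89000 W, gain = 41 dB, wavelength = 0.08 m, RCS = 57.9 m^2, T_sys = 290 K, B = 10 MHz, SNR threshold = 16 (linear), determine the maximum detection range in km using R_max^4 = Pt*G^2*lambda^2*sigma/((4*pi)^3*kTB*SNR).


G_lin = 10^(41/10) = 12589.254118
R^4 = 89000 * 12589.254118^2 * 0.08^2 * 57.9 / ((4*pi)^3 * 1.38e-23 * 290 * 10000000.0 * 16)
R^4 = 4.1136e21 m^4
R_max = (4.1136e21)^(1/4) = 253253.5 m = 253.3 km

253.3 km


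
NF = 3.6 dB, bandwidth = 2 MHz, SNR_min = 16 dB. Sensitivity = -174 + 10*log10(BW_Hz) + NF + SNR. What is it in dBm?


10*log10(2000000.0) = 63.01
S = -174 + 63.01 + 3.6 + 16 = -91.4 dBm

-91.4 dBm


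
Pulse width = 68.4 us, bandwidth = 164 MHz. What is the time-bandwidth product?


TBP = 68.4 * 164 = 11217.6

11217.6


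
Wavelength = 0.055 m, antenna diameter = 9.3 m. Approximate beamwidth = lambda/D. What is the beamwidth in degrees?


BW_rad = 0.055 / 9.3 = 0.005914
BW_deg = 0.34 degrees

0.34 degrees


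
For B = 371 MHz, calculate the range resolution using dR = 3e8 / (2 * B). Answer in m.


dR = 3e8 / (2 * 371000000.0) = 0.4 m

0.4 m


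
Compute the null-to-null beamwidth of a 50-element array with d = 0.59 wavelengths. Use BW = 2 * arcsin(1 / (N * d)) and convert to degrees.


1/(N*d) = 1/(50*0.59) = 0.033898
BW = 2*arcsin(0.033898) = 3.9 degrees

3.9 degrees


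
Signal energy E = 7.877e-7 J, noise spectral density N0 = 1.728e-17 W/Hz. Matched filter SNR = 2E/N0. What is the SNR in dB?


SNR_lin = 2 * 7.877e-7 / 1.728e-17 = 9.117e10
SNR_dB = 10*log10(9.117e10) = 109.6 dB

109.6 dB


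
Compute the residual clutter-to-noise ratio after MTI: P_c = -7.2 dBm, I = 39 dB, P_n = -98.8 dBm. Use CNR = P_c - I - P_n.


CNR = -7.2 - 39 - (-98.8) = 52.6 dB

52.6 dB


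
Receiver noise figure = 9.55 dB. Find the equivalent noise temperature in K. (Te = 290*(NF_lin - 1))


NF_lin = 10^(9.55/10) = 9.015711
Te = 290 * (9.015711 - 1) = 2324.6 K

2324.6 K


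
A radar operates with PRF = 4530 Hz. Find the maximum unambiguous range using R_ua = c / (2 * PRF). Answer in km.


R_ua = 3e8 / (2 * 4530) = 33112.6 m = 33.1 km

33.1 km


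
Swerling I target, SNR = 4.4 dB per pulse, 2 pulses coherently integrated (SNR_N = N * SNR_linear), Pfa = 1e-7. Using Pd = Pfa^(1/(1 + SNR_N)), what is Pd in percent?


SNR_lin = 10^(4.4/10) = 2.75423
SNR_N = 2 * 2.75423 = 5.50846
1/(1 + SNR_N) = 1/6.50846 = 0.1536462
Pd = (1e-7)^0.1536462 = 0.08404
Pd = 8.4%

8.4%


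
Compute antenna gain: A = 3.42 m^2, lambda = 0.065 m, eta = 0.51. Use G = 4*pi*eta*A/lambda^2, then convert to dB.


G_linear = 4*pi*0.51*3.42/0.065^2 = 5187.75
G_dB = 10*log10(5187.75) = 37.1 dB

37.1 dB


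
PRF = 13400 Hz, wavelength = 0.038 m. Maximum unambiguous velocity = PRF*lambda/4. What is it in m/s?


V_ua = 13400 * 0.038 / 4 = 127.3 m/s

127.3 m/s


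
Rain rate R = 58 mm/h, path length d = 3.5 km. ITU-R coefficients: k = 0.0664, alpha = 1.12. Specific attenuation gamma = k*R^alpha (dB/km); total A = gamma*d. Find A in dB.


gamma = 0.0664 * 58^1.12 = 6.269132 dB/km
A = 6.269132 * 3.5 = 21.94 dB

21.94 dB


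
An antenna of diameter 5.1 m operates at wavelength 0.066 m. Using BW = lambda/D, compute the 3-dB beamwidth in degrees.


BW_rad = 0.066 / 5.1 = 0.012941
BW_deg = 0.74 degrees

0.74 degrees


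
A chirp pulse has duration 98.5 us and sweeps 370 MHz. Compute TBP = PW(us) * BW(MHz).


TBP = 98.5 * 370 = 36445.0

36445.0


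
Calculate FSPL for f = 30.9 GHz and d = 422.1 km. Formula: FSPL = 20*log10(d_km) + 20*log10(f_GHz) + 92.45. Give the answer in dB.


20*log10(422.1) = 52.51
20*log10(30.9) = 29.8
FSPL = 174.8 dB

174.8 dB


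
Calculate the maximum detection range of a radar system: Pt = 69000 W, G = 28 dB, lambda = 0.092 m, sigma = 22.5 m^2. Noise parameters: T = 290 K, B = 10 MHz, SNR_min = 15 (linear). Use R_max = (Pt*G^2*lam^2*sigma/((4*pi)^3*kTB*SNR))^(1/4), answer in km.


G_lin = 10^(28/10) = 630.957344
R^4 = 69000 * 630.957344^2 * 0.092^2 * 22.5 / ((4*pi)^3 * 1.38e-23 * 290 * 10000000.0 * 15)
R^4 = 4.39146e18 m^4
R_max = (4.39146e18)^(1/4) = 45777.5 m = 45.8 km

45.8 km


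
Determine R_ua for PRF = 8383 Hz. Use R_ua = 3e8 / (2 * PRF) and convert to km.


R_ua = 3e8 / (2 * 8383) = 17893.4 m = 17.9 km

17.9 km


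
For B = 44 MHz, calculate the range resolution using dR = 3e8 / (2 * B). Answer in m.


dR = 3e8 / (2 * 44000000.0) = 3.41 m

3.41 m


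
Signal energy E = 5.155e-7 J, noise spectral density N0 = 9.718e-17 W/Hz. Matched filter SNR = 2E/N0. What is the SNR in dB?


SNR_lin = 2 * 5.155e-7 / 9.718e-17 = 1.061e10
SNR_dB = 10*log10(1.061e10) = 100.3 dB

100.3 dB


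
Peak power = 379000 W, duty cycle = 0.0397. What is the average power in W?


P_avg = 379000 * 0.0397 = 15046.3 W

15046.3 W


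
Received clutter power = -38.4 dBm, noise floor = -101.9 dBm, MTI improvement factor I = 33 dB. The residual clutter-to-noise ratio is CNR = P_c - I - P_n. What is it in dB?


CNR = -38.4 - 33 - (-101.9) = 30.5 dB

30.5 dB


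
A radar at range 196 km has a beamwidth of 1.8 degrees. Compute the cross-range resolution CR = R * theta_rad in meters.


BW_rad = 0.031415927
CR = 196000 * 0.031415927 = 6157.5 m

6157.5 m


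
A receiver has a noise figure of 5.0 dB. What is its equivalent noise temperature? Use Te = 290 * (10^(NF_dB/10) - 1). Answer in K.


NF_lin = 10^(5.0/10) = 3.162278
Te = 290 * (3.162278 - 1) = 627.1 K

627.1 K


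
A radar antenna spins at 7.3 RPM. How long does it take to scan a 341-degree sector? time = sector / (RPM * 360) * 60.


t = 341 / (7.3 * 360) * 60 = 7.79 s

7.79 s


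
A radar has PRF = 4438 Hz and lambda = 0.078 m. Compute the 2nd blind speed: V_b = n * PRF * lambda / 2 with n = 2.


V_blind = 2 * 4438 * 0.078 / 2 = 346.2 m/s

346.2 m/s


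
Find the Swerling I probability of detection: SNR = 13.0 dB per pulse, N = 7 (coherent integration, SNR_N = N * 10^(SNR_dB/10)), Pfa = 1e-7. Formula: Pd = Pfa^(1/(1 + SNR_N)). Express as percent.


SNR_lin = 10^(13.0/10) = 19.95262
SNR_N = 7 * 19.95262 = 139.66834
1/(1 + SNR_N) = 1/140.66834 = 0.0071089
Pd = (1e-7)^0.0071089 = 0.89174
Pd = 89.2%

89.2%


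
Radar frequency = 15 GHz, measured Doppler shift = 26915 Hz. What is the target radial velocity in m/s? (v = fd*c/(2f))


v = 26915 * 3e8 / (2 * 15000000000.0) = 269.2 m/s

269.2 m/s


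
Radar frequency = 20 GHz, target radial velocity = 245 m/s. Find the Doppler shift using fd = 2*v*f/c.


fd = 2 * 245 * 20000000000.0 / 3e8 = 32666.7 Hz

32666.7 Hz


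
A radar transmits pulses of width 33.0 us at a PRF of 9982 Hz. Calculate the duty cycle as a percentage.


DC = 33.0e-6 * 9982 * 100 = 32.94%

32.94%


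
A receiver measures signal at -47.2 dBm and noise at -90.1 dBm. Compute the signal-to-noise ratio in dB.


SNR = -47.2 - (-90.1) = 42.9 dB

42.9 dB


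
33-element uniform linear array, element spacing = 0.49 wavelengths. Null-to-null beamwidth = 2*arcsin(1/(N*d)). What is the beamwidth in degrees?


1/(N*d) = 1/(33*0.49) = 0.061843
BW = 2*arcsin(0.061843) = 7.1 degrees

7.1 degrees


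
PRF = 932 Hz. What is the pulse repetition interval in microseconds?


PRI = 1/932 = 0.0010729614 s = 1073.0 us

1073.0 us


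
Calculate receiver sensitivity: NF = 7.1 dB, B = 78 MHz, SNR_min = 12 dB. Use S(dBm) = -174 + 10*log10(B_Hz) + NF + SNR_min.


10*log10(78000000.0) = 78.92
S = -174 + 78.92 + 7.1 + 12 = -76.0 dBm

-76.0 dBm


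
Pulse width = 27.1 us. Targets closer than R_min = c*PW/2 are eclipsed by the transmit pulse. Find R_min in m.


R_min = 3e8 * 27.1e-6 / 2 = 4065.0 m

4065.0 m


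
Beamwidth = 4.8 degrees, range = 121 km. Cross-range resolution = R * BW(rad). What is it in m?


BW_rad = 0.083775804
CR = 121000 * 0.083775804 = 10136.9 m

10136.9 m


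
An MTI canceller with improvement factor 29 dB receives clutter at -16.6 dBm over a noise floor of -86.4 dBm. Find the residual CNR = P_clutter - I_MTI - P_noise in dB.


CNR = -16.6 - 29 - (-86.4) = 40.8 dB

40.8 dB


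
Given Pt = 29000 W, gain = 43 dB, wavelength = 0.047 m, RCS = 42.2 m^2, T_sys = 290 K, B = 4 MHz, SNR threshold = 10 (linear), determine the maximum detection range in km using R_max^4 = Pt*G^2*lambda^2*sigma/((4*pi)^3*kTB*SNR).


G_lin = 10^(43/10) = 19952.62315
R^4 = 29000 * 19952.62315^2 * 0.047^2 * 42.2 / ((4*pi)^3 * 1.38e-23 * 290 * 4000000.0 * 10)
R^4 = 3.38797e21 m^4
R_max = (3.38797e21)^(1/4) = 241259.8 m = 241.3 km

241.3 km


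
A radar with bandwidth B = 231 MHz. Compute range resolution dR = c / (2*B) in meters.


dR = 3e8 / (2 * 231000000.0) = 0.65 m

0.65 m


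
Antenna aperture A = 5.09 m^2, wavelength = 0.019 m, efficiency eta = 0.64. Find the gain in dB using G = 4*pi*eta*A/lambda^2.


G_linear = 4*pi*0.64*5.09/0.019^2 = 113396.7
G_dB = 10*log10(113396.7) = 50.5 dB

50.5 dB


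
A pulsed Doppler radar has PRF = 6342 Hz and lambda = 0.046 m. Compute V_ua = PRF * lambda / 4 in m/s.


V_ua = 6342 * 0.046 / 4 = 72.9 m/s

72.9 m/s


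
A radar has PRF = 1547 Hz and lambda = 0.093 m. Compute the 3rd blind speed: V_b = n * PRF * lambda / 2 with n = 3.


V_blind = 3 * 1547 * 0.093 / 2 = 215.8 m/s

215.8 m/s


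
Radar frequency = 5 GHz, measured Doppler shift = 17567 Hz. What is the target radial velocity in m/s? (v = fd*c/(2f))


v = 17567 * 3e8 / (2 * 5000000000.0) = 527.0 m/s

527.0 m/s


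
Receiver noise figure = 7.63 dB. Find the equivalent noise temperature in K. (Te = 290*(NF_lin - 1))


NF_lin = 10^(7.63/10) = 5.794287
Te = 290 * (5.794287 - 1) = 1390.3 K

1390.3 K


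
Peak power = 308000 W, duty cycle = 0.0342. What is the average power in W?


P_avg = 308000 * 0.0342 = 10533.6 W

10533.6 W


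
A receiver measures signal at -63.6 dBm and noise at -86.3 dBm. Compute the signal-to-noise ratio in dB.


SNR = -63.6 - (-86.3) = 22.7 dB

22.7 dB


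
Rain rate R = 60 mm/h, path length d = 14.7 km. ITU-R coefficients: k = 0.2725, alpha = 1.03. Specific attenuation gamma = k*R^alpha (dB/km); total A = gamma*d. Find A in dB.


gamma = 0.2725 * 60^1.03 = 18.486823 dB/km
A = 18.486823 * 14.7 = 271.76 dB

271.76 dB


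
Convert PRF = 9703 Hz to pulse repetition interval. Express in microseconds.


PRI = 1/9703 = 0.0001030609 s = 103.1 us

103.1 us


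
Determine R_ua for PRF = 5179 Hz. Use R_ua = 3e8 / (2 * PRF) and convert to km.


R_ua = 3e8 / (2 * 5179) = 28963.1 m = 29.0 km

29.0 km


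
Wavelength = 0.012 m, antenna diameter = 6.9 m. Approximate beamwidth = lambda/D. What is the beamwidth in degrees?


BW_rad = 0.012 / 6.9 = 0.001739
BW_deg = 0.1 degrees

0.1 degrees
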